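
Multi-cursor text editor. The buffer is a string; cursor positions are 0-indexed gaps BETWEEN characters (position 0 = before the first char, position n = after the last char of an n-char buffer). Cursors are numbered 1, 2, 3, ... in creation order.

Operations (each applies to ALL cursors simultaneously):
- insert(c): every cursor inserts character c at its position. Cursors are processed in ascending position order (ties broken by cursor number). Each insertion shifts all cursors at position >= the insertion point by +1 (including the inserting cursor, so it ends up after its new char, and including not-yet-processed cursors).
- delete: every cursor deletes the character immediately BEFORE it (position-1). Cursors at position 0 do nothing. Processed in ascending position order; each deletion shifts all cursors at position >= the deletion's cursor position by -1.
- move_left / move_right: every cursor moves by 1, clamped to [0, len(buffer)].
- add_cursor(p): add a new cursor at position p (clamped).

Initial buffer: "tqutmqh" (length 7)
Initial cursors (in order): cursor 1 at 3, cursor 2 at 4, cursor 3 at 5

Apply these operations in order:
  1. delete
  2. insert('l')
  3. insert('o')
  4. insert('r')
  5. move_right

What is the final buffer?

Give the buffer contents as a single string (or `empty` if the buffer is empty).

Answer: tqlllooorrrqh

Derivation:
After op 1 (delete): buffer="tqqh" (len 4), cursors c1@2 c2@2 c3@2, authorship ....
After op 2 (insert('l')): buffer="tqlllqh" (len 7), cursors c1@5 c2@5 c3@5, authorship ..123..
After op 3 (insert('o')): buffer="tqllloooqh" (len 10), cursors c1@8 c2@8 c3@8, authorship ..123123..
After op 4 (insert('r')): buffer="tqlllooorrrqh" (len 13), cursors c1@11 c2@11 c3@11, authorship ..123123123..
After op 5 (move_right): buffer="tqlllooorrrqh" (len 13), cursors c1@12 c2@12 c3@12, authorship ..123123123..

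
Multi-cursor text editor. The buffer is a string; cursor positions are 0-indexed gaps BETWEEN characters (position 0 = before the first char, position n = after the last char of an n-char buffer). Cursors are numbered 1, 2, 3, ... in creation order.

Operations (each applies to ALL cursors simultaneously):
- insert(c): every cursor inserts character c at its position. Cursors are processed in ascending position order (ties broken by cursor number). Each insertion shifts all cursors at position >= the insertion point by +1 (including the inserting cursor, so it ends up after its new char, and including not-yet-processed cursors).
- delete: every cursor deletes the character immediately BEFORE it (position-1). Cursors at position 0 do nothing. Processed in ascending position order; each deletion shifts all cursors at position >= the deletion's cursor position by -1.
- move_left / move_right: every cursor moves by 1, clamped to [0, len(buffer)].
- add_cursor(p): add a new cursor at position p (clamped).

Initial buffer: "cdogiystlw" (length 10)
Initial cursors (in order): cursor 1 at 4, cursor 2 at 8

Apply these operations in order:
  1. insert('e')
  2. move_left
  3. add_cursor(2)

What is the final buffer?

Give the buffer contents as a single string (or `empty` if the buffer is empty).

Answer: cdogeiystelw

Derivation:
After op 1 (insert('e')): buffer="cdogeiystelw" (len 12), cursors c1@5 c2@10, authorship ....1....2..
After op 2 (move_left): buffer="cdogeiystelw" (len 12), cursors c1@4 c2@9, authorship ....1....2..
After op 3 (add_cursor(2)): buffer="cdogeiystelw" (len 12), cursors c3@2 c1@4 c2@9, authorship ....1....2..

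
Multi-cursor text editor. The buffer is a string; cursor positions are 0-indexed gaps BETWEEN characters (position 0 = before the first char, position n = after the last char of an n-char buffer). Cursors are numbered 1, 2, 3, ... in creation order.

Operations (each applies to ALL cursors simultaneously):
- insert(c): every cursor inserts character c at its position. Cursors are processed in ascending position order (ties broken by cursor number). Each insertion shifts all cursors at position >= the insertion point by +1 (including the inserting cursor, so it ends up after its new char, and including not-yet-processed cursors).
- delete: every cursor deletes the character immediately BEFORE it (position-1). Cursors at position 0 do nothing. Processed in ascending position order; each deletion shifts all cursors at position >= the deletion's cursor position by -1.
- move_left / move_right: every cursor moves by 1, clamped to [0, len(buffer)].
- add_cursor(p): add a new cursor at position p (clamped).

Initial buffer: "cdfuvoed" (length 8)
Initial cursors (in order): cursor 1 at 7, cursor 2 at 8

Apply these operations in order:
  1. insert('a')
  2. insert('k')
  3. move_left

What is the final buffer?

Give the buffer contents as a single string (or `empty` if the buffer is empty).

Answer: cdfuvoeakdak

Derivation:
After op 1 (insert('a')): buffer="cdfuvoeada" (len 10), cursors c1@8 c2@10, authorship .......1.2
After op 2 (insert('k')): buffer="cdfuvoeakdak" (len 12), cursors c1@9 c2@12, authorship .......11.22
After op 3 (move_left): buffer="cdfuvoeakdak" (len 12), cursors c1@8 c2@11, authorship .......11.22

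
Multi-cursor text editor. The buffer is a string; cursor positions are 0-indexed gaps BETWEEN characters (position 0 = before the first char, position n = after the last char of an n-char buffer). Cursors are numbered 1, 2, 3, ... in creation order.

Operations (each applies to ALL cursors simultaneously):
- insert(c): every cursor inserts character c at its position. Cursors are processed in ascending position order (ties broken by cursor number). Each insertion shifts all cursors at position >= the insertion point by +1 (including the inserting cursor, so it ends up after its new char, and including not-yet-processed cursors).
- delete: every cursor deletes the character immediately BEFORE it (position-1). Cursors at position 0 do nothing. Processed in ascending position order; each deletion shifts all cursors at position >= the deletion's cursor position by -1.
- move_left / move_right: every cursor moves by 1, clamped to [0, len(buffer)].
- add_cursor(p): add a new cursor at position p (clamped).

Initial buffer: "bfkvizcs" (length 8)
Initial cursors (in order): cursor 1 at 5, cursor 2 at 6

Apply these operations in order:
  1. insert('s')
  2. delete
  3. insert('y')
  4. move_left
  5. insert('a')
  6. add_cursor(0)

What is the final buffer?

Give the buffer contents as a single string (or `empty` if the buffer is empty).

Answer: bfkviayzaycs

Derivation:
After op 1 (insert('s')): buffer="bfkviszscs" (len 10), cursors c1@6 c2@8, authorship .....1.2..
After op 2 (delete): buffer="bfkvizcs" (len 8), cursors c1@5 c2@6, authorship ........
After op 3 (insert('y')): buffer="bfkviyzycs" (len 10), cursors c1@6 c2@8, authorship .....1.2..
After op 4 (move_left): buffer="bfkviyzycs" (len 10), cursors c1@5 c2@7, authorship .....1.2..
After op 5 (insert('a')): buffer="bfkviayzaycs" (len 12), cursors c1@6 c2@9, authorship .....11.22..
After op 6 (add_cursor(0)): buffer="bfkviayzaycs" (len 12), cursors c3@0 c1@6 c2@9, authorship .....11.22..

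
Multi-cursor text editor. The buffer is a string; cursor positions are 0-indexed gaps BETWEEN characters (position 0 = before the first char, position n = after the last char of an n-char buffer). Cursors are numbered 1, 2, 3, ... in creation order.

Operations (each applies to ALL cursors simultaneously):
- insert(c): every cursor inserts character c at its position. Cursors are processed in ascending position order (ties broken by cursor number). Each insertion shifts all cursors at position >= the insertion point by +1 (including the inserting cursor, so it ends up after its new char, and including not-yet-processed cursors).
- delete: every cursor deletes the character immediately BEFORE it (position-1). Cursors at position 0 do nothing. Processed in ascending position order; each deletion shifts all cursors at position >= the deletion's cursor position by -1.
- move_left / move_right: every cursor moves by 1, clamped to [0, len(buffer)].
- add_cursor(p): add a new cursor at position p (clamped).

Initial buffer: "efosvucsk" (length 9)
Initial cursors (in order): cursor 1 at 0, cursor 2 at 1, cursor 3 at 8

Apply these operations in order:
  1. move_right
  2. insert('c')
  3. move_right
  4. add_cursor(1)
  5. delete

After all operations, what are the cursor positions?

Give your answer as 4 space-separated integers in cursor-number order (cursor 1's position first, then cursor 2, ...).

Answer: 1 2 8 0

Derivation:
After op 1 (move_right): buffer="efosvucsk" (len 9), cursors c1@1 c2@2 c3@9, authorship .........
After op 2 (insert('c')): buffer="ecfcosvucskc" (len 12), cursors c1@2 c2@4 c3@12, authorship .1.2.......3
After op 3 (move_right): buffer="ecfcosvucskc" (len 12), cursors c1@3 c2@5 c3@12, authorship .1.2.......3
After op 4 (add_cursor(1)): buffer="ecfcosvucskc" (len 12), cursors c4@1 c1@3 c2@5 c3@12, authorship .1.2.......3
After op 5 (delete): buffer="ccsvucsk" (len 8), cursors c4@0 c1@1 c2@2 c3@8, authorship 12......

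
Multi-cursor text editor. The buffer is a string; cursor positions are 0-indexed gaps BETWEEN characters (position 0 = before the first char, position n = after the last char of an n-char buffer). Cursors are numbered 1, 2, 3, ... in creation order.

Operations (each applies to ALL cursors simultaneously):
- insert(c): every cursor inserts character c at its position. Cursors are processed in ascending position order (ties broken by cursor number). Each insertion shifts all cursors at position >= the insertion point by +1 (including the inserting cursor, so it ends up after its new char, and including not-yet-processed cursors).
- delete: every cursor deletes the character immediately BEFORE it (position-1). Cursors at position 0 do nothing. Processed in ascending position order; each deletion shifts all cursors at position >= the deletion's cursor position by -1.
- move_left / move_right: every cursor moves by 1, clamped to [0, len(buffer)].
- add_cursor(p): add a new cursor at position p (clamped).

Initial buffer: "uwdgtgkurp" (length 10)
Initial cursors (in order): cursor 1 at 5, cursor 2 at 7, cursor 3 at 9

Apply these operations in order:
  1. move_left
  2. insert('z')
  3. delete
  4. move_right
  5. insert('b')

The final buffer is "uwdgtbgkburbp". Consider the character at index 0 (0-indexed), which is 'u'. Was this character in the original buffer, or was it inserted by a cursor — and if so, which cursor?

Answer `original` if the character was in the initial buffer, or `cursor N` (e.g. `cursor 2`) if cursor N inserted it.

Answer: original

Derivation:
After op 1 (move_left): buffer="uwdgtgkurp" (len 10), cursors c1@4 c2@6 c3@8, authorship ..........
After op 2 (insert('z')): buffer="uwdgztgzkuzrp" (len 13), cursors c1@5 c2@8 c3@11, authorship ....1..2..3..
After op 3 (delete): buffer="uwdgtgkurp" (len 10), cursors c1@4 c2@6 c3@8, authorship ..........
After op 4 (move_right): buffer="uwdgtgkurp" (len 10), cursors c1@5 c2@7 c3@9, authorship ..........
After op 5 (insert('b')): buffer="uwdgtbgkburbp" (len 13), cursors c1@6 c2@9 c3@12, authorship .....1..2..3.
Authorship (.=original, N=cursor N): . . . . . 1 . . 2 . . 3 .
Index 0: author = original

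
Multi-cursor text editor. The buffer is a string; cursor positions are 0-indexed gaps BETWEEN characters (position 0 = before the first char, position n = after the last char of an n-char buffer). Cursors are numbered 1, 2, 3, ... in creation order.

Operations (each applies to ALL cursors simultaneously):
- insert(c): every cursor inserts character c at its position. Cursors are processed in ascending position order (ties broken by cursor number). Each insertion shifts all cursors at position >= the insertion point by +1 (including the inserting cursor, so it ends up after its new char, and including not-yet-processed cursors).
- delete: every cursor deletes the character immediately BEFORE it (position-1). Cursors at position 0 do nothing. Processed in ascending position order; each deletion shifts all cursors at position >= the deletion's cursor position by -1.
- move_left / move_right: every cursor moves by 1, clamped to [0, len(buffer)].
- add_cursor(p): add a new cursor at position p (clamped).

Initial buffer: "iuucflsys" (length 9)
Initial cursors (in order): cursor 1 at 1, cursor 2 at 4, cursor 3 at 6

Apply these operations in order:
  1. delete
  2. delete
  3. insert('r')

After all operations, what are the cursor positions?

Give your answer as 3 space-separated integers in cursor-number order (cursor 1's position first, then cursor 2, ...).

After op 1 (delete): buffer="uufsys" (len 6), cursors c1@0 c2@2 c3@3, authorship ......
After op 2 (delete): buffer="usys" (len 4), cursors c1@0 c2@1 c3@1, authorship ....
After op 3 (insert('r')): buffer="rurrsys" (len 7), cursors c1@1 c2@4 c3@4, authorship 1.23...

Answer: 1 4 4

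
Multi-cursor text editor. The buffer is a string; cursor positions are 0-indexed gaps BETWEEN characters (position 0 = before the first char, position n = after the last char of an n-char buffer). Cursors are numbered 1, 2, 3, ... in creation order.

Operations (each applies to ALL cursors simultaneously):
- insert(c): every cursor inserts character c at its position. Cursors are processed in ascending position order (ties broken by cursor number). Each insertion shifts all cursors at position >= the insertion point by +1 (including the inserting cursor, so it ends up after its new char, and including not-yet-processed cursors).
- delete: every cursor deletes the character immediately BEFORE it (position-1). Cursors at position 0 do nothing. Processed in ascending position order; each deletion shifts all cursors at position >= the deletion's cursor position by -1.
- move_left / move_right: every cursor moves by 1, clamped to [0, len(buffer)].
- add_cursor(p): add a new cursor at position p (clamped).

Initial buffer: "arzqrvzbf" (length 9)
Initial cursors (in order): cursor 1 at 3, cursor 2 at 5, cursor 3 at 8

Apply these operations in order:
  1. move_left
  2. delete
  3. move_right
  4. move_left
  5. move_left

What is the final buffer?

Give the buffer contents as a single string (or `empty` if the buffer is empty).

After op 1 (move_left): buffer="arzqrvzbf" (len 9), cursors c1@2 c2@4 c3@7, authorship .........
After op 2 (delete): buffer="azrvbf" (len 6), cursors c1@1 c2@2 c3@4, authorship ......
After op 3 (move_right): buffer="azrvbf" (len 6), cursors c1@2 c2@3 c3@5, authorship ......
After op 4 (move_left): buffer="azrvbf" (len 6), cursors c1@1 c2@2 c3@4, authorship ......
After op 5 (move_left): buffer="azrvbf" (len 6), cursors c1@0 c2@1 c3@3, authorship ......

Answer: azrvbf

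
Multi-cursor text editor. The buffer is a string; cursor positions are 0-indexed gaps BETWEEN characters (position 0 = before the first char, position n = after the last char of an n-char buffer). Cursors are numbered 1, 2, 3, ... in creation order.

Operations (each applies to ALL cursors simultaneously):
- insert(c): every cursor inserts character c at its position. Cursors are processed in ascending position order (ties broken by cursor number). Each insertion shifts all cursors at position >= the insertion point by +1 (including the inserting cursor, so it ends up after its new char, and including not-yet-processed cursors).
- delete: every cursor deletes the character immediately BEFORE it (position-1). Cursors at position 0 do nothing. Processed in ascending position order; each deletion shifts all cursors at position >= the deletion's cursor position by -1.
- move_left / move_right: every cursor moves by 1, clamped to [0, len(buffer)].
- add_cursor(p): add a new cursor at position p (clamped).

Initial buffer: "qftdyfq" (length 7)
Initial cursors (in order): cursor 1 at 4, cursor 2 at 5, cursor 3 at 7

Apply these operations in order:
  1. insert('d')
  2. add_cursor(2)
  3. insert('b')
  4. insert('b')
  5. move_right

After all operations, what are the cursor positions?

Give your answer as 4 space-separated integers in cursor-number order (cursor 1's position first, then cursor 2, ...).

After op 1 (insert('d')): buffer="qftddydfqd" (len 10), cursors c1@5 c2@7 c3@10, authorship ....1.2..3
After op 2 (add_cursor(2)): buffer="qftddydfqd" (len 10), cursors c4@2 c1@5 c2@7 c3@10, authorship ....1.2..3
After op 3 (insert('b')): buffer="qfbtddbydbfqdb" (len 14), cursors c4@3 c1@7 c2@10 c3@14, authorship ..4..11.22..33
After op 4 (insert('b')): buffer="qfbbtddbbydbbfqdbb" (len 18), cursors c4@4 c1@9 c2@13 c3@18, authorship ..44..111.222..333
After op 5 (move_right): buffer="qfbbtddbbydbbfqdbb" (len 18), cursors c4@5 c1@10 c2@14 c3@18, authorship ..44..111.222..333

Answer: 10 14 18 5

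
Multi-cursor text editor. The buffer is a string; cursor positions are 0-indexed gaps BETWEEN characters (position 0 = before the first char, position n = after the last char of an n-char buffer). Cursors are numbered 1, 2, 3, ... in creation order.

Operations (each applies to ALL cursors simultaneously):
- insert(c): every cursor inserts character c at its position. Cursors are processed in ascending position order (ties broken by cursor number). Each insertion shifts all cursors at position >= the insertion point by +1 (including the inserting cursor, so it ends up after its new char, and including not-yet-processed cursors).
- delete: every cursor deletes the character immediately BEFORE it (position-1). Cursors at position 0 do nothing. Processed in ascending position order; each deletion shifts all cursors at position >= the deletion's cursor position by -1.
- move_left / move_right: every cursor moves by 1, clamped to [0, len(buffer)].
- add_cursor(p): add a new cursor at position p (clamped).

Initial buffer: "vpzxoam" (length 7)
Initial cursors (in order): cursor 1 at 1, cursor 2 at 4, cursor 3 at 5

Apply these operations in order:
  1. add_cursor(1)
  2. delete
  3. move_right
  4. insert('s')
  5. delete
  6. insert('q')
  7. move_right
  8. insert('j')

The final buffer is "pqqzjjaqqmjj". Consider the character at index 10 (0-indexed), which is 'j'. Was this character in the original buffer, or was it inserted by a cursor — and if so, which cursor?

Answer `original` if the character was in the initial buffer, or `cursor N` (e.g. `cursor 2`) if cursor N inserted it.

After op 1 (add_cursor(1)): buffer="vpzxoam" (len 7), cursors c1@1 c4@1 c2@4 c3@5, authorship .......
After op 2 (delete): buffer="pzam" (len 4), cursors c1@0 c4@0 c2@2 c3@2, authorship ....
After op 3 (move_right): buffer="pzam" (len 4), cursors c1@1 c4@1 c2@3 c3@3, authorship ....
After op 4 (insert('s')): buffer="psszassm" (len 8), cursors c1@3 c4@3 c2@7 c3@7, authorship .14..23.
After op 5 (delete): buffer="pzam" (len 4), cursors c1@1 c4@1 c2@3 c3@3, authorship ....
After op 6 (insert('q')): buffer="pqqzaqqm" (len 8), cursors c1@3 c4@3 c2@7 c3@7, authorship .14..23.
After op 7 (move_right): buffer="pqqzaqqm" (len 8), cursors c1@4 c4@4 c2@8 c3@8, authorship .14..23.
After op 8 (insert('j')): buffer="pqqzjjaqqmjj" (len 12), cursors c1@6 c4@6 c2@12 c3@12, authorship .14.14.23.23
Authorship (.=original, N=cursor N): . 1 4 . 1 4 . 2 3 . 2 3
Index 10: author = 2

Answer: cursor 2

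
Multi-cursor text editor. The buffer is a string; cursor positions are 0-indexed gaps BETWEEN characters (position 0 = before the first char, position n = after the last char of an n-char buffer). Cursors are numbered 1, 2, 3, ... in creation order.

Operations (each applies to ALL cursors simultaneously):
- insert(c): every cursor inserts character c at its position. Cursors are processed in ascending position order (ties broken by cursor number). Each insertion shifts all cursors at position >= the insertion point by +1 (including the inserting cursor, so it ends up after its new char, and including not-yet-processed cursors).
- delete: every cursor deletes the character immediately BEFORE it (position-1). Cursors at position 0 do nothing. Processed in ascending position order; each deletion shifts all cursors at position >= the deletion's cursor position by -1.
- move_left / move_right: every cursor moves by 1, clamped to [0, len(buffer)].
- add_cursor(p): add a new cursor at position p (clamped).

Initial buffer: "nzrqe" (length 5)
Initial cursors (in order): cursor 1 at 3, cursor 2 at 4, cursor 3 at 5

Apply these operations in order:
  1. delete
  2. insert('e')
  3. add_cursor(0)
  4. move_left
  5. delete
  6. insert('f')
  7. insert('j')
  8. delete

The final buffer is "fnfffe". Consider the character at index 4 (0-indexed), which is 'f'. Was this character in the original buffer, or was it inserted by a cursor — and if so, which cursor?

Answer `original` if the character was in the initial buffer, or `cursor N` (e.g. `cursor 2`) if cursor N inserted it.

Answer: cursor 3

Derivation:
After op 1 (delete): buffer="nz" (len 2), cursors c1@2 c2@2 c3@2, authorship ..
After op 2 (insert('e')): buffer="nzeee" (len 5), cursors c1@5 c2@5 c3@5, authorship ..123
After op 3 (add_cursor(0)): buffer="nzeee" (len 5), cursors c4@0 c1@5 c2@5 c3@5, authorship ..123
After op 4 (move_left): buffer="nzeee" (len 5), cursors c4@0 c1@4 c2@4 c3@4, authorship ..123
After op 5 (delete): buffer="ne" (len 2), cursors c4@0 c1@1 c2@1 c3@1, authorship .3
After op 6 (insert('f')): buffer="fnfffe" (len 6), cursors c4@1 c1@5 c2@5 c3@5, authorship 4.1233
After op 7 (insert('j')): buffer="fjnfffjjje" (len 10), cursors c4@2 c1@9 c2@9 c3@9, authorship 44.1231233
After op 8 (delete): buffer="fnfffe" (len 6), cursors c4@1 c1@5 c2@5 c3@5, authorship 4.1233
Authorship (.=original, N=cursor N): 4 . 1 2 3 3
Index 4: author = 3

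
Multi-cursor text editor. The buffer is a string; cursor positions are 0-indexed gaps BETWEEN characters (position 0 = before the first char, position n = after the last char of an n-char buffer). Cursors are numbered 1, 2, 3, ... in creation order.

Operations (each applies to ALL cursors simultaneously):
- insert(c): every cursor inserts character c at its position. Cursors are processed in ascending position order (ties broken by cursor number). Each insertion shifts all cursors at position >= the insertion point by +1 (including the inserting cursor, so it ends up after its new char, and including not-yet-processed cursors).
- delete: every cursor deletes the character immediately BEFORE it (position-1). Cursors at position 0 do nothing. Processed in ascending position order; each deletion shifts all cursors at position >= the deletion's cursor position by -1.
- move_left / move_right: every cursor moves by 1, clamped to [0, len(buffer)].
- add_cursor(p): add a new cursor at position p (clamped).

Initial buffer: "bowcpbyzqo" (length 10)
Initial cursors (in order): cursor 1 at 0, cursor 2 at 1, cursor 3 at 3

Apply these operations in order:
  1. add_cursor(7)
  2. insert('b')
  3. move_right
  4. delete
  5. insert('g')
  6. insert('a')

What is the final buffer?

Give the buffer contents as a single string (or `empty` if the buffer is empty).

After op 1 (add_cursor(7)): buffer="bowcpbyzqo" (len 10), cursors c1@0 c2@1 c3@3 c4@7, authorship ..........
After op 2 (insert('b')): buffer="bbbowbcpbybzqo" (len 14), cursors c1@1 c2@3 c3@6 c4@11, authorship 1.2..3....4...
After op 3 (move_right): buffer="bbbowbcpbybzqo" (len 14), cursors c1@2 c2@4 c3@7 c4@12, authorship 1.2..3....4...
After op 4 (delete): buffer="bbwbpbybqo" (len 10), cursors c1@1 c2@2 c3@4 c4@8, authorship 12.3...4..
After op 5 (insert('g')): buffer="bgbgwbgpbybgqo" (len 14), cursors c1@2 c2@4 c3@7 c4@12, authorship 1122.33...44..
After op 6 (insert('a')): buffer="bgabgawbgapbybgaqo" (len 18), cursors c1@3 c2@6 c3@10 c4@16, authorship 111222.333...444..

Answer: bgabgawbgapbybgaqo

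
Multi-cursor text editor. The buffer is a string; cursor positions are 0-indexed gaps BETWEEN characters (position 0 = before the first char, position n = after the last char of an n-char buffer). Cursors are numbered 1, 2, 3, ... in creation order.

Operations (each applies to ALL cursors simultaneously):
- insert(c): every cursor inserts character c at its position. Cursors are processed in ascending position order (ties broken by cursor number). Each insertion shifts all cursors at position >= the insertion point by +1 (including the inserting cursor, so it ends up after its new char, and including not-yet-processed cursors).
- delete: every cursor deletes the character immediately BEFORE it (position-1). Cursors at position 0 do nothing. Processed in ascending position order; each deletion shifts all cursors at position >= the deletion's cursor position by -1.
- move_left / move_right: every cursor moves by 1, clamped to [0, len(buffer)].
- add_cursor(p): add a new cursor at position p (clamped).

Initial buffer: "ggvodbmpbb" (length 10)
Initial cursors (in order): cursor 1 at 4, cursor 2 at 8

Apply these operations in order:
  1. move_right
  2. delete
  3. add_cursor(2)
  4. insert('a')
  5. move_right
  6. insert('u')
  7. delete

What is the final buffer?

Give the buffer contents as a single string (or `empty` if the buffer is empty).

After op 1 (move_right): buffer="ggvodbmpbb" (len 10), cursors c1@5 c2@9, authorship ..........
After op 2 (delete): buffer="ggvobmpb" (len 8), cursors c1@4 c2@7, authorship ........
After op 3 (add_cursor(2)): buffer="ggvobmpb" (len 8), cursors c3@2 c1@4 c2@7, authorship ........
After op 4 (insert('a')): buffer="ggavoabmpab" (len 11), cursors c3@3 c1@6 c2@10, authorship ..3..1...2.
After op 5 (move_right): buffer="ggavoabmpab" (len 11), cursors c3@4 c1@7 c2@11, authorship ..3..1...2.
After op 6 (insert('u')): buffer="ggavuoabumpabu" (len 14), cursors c3@5 c1@9 c2@14, authorship ..3.3.1.1..2.2
After op 7 (delete): buffer="ggavoabmpab" (len 11), cursors c3@4 c1@7 c2@11, authorship ..3..1...2.

Answer: ggavoabmpab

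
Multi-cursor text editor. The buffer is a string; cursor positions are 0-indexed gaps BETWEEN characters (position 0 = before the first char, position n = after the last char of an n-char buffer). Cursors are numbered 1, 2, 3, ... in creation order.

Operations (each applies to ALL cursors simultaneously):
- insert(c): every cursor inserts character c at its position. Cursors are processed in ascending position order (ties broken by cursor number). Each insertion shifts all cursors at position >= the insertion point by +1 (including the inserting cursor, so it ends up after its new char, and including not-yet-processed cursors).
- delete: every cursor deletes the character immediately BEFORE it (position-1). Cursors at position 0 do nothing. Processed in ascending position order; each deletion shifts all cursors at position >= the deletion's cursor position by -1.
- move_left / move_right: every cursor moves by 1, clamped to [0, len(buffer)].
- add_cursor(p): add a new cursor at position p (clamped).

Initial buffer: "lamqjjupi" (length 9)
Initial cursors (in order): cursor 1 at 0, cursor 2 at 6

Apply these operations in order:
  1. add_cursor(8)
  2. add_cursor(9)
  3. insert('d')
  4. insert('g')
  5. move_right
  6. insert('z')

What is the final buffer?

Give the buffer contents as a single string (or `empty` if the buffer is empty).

After op 1 (add_cursor(8)): buffer="lamqjjupi" (len 9), cursors c1@0 c2@6 c3@8, authorship .........
After op 2 (add_cursor(9)): buffer="lamqjjupi" (len 9), cursors c1@0 c2@6 c3@8 c4@9, authorship .........
After op 3 (insert('d')): buffer="dlamqjjdupdid" (len 13), cursors c1@1 c2@8 c3@11 c4@13, authorship 1......2..3.4
After op 4 (insert('g')): buffer="dglamqjjdgupdgidg" (len 17), cursors c1@2 c2@10 c3@14 c4@17, authorship 11......22..33.44
After op 5 (move_right): buffer="dglamqjjdgupdgidg" (len 17), cursors c1@3 c2@11 c3@15 c4@17, authorship 11......22..33.44
After op 6 (insert('z')): buffer="dglzamqjjdguzpdgizdgz" (len 21), cursors c1@4 c2@13 c3@18 c4@21, authorship 11.1.....22.2.33.3444

Answer: dglzamqjjdguzpdgizdgz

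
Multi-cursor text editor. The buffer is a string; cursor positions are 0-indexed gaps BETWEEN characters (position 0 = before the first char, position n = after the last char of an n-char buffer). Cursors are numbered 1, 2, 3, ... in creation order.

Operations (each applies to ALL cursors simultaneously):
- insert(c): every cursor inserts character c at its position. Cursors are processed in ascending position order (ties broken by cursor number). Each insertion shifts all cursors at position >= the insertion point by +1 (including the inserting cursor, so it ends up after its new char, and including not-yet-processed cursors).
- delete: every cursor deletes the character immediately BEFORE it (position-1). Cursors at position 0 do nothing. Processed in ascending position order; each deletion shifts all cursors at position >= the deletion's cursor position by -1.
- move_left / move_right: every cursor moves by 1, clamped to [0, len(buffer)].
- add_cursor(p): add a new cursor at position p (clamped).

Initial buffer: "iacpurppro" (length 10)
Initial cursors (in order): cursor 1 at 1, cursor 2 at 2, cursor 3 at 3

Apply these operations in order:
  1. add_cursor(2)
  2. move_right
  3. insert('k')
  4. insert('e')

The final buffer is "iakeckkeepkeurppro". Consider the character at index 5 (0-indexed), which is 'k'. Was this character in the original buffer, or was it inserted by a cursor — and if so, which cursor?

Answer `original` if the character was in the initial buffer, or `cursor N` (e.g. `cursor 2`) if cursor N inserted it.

Answer: cursor 2

Derivation:
After op 1 (add_cursor(2)): buffer="iacpurppro" (len 10), cursors c1@1 c2@2 c4@2 c3@3, authorship ..........
After op 2 (move_right): buffer="iacpurppro" (len 10), cursors c1@2 c2@3 c4@3 c3@4, authorship ..........
After op 3 (insert('k')): buffer="iakckkpkurppro" (len 14), cursors c1@3 c2@6 c4@6 c3@8, authorship ..1.24.3......
After op 4 (insert('e')): buffer="iakeckkeepkeurppro" (len 18), cursors c1@4 c2@9 c4@9 c3@12, authorship ..11.2424.33......
Authorship (.=original, N=cursor N): . . 1 1 . 2 4 2 4 . 3 3 . . . . . .
Index 5: author = 2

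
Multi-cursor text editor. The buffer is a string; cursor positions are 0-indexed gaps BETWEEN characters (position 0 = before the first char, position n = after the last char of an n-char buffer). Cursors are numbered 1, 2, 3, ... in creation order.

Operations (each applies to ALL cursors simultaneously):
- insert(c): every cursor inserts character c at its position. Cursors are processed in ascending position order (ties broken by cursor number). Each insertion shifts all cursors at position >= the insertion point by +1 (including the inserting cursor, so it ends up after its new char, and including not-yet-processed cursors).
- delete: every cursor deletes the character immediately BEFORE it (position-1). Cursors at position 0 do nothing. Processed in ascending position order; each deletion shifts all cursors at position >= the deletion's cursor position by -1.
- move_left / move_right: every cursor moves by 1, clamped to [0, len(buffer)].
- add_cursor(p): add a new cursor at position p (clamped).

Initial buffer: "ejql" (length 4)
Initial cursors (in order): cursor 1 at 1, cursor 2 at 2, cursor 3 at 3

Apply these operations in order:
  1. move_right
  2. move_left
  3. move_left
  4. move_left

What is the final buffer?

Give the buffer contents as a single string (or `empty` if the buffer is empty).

After op 1 (move_right): buffer="ejql" (len 4), cursors c1@2 c2@3 c3@4, authorship ....
After op 2 (move_left): buffer="ejql" (len 4), cursors c1@1 c2@2 c3@3, authorship ....
After op 3 (move_left): buffer="ejql" (len 4), cursors c1@0 c2@1 c3@2, authorship ....
After op 4 (move_left): buffer="ejql" (len 4), cursors c1@0 c2@0 c3@1, authorship ....

Answer: ejql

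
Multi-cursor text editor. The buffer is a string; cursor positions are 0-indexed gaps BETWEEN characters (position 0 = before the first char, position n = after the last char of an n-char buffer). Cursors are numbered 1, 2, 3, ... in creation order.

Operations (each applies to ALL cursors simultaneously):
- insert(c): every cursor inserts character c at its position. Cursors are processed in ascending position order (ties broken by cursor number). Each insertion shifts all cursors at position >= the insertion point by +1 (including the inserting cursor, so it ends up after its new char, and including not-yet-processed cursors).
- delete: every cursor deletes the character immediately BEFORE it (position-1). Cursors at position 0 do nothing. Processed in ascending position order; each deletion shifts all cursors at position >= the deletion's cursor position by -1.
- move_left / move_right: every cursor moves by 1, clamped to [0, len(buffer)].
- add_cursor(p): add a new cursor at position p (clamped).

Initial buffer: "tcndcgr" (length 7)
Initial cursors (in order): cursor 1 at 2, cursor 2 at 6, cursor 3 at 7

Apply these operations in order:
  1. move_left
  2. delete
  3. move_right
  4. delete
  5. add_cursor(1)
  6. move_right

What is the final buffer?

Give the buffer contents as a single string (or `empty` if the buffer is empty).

Answer: n

Derivation:
After op 1 (move_left): buffer="tcndcgr" (len 7), cursors c1@1 c2@5 c3@6, authorship .......
After op 2 (delete): buffer="cndr" (len 4), cursors c1@0 c2@3 c3@3, authorship ....
After op 3 (move_right): buffer="cndr" (len 4), cursors c1@1 c2@4 c3@4, authorship ....
After op 4 (delete): buffer="n" (len 1), cursors c1@0 c2@1 c3@1, authorship .
After op 5 (add_cursor(1)): buffer="n" (len 1), cursors c1@0 c2@1 c3@1 c4@1, authorship .
After op 6 (move_right): buffer="n" (len 1), cursors c1@1 c2@1 c3@1 c4@1, authorship .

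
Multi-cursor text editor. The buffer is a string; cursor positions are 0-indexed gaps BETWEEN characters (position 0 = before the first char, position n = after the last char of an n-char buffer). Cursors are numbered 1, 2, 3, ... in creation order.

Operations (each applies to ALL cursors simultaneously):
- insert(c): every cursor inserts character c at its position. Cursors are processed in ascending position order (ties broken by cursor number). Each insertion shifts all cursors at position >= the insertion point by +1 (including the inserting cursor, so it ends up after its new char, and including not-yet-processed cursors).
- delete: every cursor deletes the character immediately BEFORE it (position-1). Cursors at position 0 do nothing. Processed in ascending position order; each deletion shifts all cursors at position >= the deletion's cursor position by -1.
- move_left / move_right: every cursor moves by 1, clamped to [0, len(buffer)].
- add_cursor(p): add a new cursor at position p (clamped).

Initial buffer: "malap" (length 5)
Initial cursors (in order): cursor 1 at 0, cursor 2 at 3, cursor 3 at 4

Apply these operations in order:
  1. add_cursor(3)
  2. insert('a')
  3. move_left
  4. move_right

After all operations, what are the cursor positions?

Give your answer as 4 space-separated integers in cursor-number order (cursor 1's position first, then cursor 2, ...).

Answer: 1 6 8 6

Derivation:
After op 1 (add_cursor(3)): buffer="malap" (len 5), cursors c1@0 c2@3 c4@3 c3@4, authorship .....
After op 2 (insert('a')): buffer="amalaaaap" (len 9), cursors c1@1 c2@6 c4@6 c3@8, authorship 1...24.3.
After op 3 (move_left): buffer="amalaaaap" (len 9), cursors c1@0 c2@5 c4@5 c3@7, authorship 1...24.3.
After op 4 (move_right): buffer="amalaaaap" (len 9), cursors c1@1 c2@6 c4@6 c3@8, authorship 1...24.3.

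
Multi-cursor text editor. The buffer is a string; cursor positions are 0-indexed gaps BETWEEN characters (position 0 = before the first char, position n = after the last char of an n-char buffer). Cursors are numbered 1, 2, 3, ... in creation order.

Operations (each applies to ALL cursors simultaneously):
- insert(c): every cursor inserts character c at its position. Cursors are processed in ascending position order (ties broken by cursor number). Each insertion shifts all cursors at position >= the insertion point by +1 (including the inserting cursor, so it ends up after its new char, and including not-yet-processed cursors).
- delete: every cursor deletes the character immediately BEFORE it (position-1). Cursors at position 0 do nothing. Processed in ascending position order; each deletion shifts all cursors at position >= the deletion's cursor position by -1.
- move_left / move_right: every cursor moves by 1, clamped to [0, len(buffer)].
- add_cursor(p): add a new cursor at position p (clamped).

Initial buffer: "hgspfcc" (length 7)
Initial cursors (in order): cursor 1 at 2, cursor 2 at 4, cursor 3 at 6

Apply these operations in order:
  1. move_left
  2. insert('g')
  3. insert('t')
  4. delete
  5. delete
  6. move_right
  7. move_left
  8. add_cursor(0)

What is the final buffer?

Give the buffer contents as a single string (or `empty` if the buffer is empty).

After op 1 (move_left): buffer="hgspfcc" (len 7), cursors c1@1 c2@3 c3@5, authorship .......
After op 2 (insert('g')): buffer="hggsgpfgcc" (len 10), cursors c1@2 c2@5 c3@8, authorship .1..2..3..
After op 3 (insert('t')): buffer="hgtgsgtpfgtcc" (len 13), cursors c1@3 c2@7 c3@11, authorship .11..22..33..
After op 4 (delete): buffer="hggsgpfgcc" (len 10), cursors c1@2 c2@5 c3@8, authorship .1..2..3..
After op 5 (delete): buffer="hgspfcc" (len 7), cursors c1@1 c2@3 c3@5, authorship .......
After op 6 (move_right): buffer="hgspfcc" (len 7), cursors c1@2 c2@4 c3@6, authorship .......
After op 7 (move_left): buffer="hgspfcc" (len 7), cursors c1@1 c2@3 c3@5, authorship .......
After op 8 (add_cursor(0)): buffer="hgspfcc" (len 7), cursors c4@0 c1@1 c2@3 c3@5, authorship .......

Answer: hgspfcc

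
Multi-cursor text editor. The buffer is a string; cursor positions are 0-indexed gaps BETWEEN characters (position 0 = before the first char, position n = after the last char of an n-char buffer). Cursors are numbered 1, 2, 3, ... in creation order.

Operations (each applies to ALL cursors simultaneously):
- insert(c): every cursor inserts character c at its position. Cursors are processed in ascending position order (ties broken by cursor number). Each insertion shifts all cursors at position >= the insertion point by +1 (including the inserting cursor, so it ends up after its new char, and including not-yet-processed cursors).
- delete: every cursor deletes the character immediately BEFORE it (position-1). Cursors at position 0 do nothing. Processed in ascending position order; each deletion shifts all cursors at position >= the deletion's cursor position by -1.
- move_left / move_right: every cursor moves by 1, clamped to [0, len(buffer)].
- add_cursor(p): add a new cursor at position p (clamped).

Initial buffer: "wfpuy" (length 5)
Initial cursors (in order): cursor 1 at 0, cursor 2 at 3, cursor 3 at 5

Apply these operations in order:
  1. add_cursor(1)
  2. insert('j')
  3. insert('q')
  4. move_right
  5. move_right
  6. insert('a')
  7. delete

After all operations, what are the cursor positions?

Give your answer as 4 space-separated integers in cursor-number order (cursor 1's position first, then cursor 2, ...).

After op 1 (add_cursor(1)): buffer="wfpuy" (len 5), cursors c1@0 c4@1 c2@3 c3@5, authorship .....
After op 2 (insert('j')): buffer="jwjfpjuyj" (len 9), cursors c1@1 c4@3 c2@6 c3@9, authorship 1.4..2..3
After op 3 (insert('q')): buffer="jqwjqfpjquyjq" (len 13), cursors c1@2 c4@5 c2@9 c3@13, authorship 11.44..22..33
After op 4 (move_right): buffer="jqwjqfpjquyjq" (len 13), cursors c1@3 c4@6 c2@10 c3@13, authorship 11.44..22..33
After op 5 (move_right): buffer="jqwjqfpjquyjq" (len 13), cursors c1@4 c4@7 c2@11 c3@13, authorship 11.44..22..33
After op 6 (insert('a')): buffer="jqwjaqfpajquyajqa" (len 17), cursors c1@5 c4@9 c2@14 c3@17, authorship 11.414..422..2333
After op 7 (delete): buffer="jqwjqfpjquyjq" (len 13), cursors c1@4 c4@7 c2@11 c3@13, authorship 11.44..22..33

Answer: 4 11 13 7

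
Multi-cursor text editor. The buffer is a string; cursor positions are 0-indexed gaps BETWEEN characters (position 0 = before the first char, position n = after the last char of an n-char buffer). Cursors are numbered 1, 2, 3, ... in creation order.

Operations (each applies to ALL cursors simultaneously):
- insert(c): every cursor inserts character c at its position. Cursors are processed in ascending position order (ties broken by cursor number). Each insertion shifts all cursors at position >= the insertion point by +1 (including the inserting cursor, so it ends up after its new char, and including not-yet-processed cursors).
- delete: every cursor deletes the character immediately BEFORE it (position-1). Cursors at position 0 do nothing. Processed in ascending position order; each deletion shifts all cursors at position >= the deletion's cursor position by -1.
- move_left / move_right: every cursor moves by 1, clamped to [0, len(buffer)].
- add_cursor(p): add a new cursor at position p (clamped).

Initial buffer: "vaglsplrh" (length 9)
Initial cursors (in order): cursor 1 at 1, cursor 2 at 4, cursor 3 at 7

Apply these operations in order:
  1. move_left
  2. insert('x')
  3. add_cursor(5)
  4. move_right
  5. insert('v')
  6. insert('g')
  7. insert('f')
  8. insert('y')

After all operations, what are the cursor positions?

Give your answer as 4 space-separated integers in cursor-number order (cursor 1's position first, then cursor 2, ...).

Answer: 6 18 26 18

Derivation:
After op 1 (move_left): buffer="vaglsplrh" (len 9), cursors c1@0 c2@3 c3@6, authorship .........
After op 2 (insert('x')): buffer="xvagxlspxlrh" (len 12), cursors c1@1 c2@5 c3@9, authorship 1...2...3...
After op 3 (add_cursor(5)): buffer="xvagxlspxlrh" (len 12), cursors c1@1 c2@5 c4@5 c3@9, authorship 1...2...3...
After op 4 (move_right): buffer="xvagxlspxlrh" (len 12), cursors c1@2 c2@6 c4@6 c3@10, authorship 1...2...3...
After op 5 (insert('v')): buffer="xvvagxlvvspxlvrh" (len 16), cursors c1@3 c2@9 c4@9 c3@14, authorship 1.1..2.24..3.3..
After op 6 (insert('g')): buffer="xvvgagxlvvggspxlvgrh" (len 20), cursors c1@4 c2@12 c4@12 c3@18, authorship 1.11..2.2424..3.33..
After op 7 (insert('f')): buffer="xvvgfagxlvvggffspxlvgfrh" (len 24), cursors c1@5 c2@15 c4@15 c3@22, authorship 1.111..2.242424..3.333..
After op 8 (insert('y')): buffer="xvvgfyagxlvvggffyyspxlvgfyrh" (len 28), cursors c1@6 c2@18 c4@18 c3@26, authorship 1.1111..2.24242424..3.3333..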